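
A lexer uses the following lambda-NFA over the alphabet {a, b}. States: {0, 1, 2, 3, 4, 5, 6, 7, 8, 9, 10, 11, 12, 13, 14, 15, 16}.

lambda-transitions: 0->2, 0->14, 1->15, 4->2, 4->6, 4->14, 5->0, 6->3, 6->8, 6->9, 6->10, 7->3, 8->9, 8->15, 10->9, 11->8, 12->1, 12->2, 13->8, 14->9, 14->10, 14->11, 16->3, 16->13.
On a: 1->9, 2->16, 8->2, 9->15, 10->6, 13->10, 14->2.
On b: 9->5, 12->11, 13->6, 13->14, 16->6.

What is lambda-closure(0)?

{0, 2, 8, 9, 10, 11, 14, 15}

Start with {0}.
From 0 via lambda: add 2, 14.
From 14 via lambda: add 9, 10, 11.
From 11 via lambda: add 8.
From 8 via lambda: add 15.
No new states can be added; the closed set is {0, 2, 8, 9, 10, 11, 14, 15}.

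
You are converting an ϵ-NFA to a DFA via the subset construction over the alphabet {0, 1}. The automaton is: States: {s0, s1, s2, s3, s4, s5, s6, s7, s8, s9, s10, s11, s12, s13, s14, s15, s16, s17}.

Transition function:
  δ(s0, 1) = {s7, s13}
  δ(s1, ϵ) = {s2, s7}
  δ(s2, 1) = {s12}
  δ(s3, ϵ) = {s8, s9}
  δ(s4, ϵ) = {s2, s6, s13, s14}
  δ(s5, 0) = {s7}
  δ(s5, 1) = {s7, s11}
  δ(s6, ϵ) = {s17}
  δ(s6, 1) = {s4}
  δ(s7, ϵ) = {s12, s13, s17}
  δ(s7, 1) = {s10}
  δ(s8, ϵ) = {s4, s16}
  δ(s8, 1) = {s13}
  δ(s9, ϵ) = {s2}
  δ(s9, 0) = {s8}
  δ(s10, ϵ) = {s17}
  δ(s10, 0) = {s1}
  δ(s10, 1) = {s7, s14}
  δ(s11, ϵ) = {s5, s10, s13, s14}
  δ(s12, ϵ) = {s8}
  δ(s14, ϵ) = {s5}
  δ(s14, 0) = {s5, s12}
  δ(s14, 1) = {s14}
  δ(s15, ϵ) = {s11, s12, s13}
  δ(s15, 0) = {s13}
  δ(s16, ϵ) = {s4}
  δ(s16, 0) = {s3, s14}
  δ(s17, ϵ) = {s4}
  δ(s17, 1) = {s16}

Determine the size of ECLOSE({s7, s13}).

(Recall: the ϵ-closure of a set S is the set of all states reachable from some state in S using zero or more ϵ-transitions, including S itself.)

11

Start with {s7, s13}.
From s7 via ϵ: add s12, s17.
From s12 via ϵ: add s8.
From s17 via ϵ: add s4.
From s4 via ϵ: add s2, s6, s14.
From s8 via ϵ: add s16.
From s14 via ϵ: add s5.
ϵ-closure = {s2, s4, s5, s6, s7, s8, s12, s13, s14, s16, s17}, which has 11 states.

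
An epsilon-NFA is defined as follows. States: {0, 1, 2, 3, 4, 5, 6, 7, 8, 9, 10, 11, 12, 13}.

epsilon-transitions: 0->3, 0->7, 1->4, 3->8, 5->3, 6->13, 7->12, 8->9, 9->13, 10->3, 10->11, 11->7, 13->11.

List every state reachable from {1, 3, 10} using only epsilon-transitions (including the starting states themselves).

Start with {1, 3, 10}.
From 1 via epsilon: add 4.
From 3 via epsilon: add 8.
From 10 via epsilon: add 11.
From 8 via epsilon: add 9.
From 11 via epsilon: add 7.
From 7 via epsilon: add 12.
From 9 via epsilon: add 13.
No new states can be added; the closed set is {1, 3, 4, 7, 8, 9, 10, 11, 12, 13}.

{1, 3, 4, 7, 8, 9, 10, 11, 12, 13}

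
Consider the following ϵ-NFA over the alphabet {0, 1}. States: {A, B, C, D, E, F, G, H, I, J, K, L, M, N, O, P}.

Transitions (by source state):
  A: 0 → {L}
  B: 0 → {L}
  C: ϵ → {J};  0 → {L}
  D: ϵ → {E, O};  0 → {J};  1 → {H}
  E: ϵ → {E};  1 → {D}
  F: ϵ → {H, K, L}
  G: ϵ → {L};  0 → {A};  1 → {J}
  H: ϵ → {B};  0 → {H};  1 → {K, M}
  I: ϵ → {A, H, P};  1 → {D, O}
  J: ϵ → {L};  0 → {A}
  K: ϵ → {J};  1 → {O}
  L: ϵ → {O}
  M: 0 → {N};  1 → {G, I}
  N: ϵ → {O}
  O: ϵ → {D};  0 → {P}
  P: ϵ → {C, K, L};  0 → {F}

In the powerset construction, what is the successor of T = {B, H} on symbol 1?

{D, E, J, K, L, M, O}

H on 1 → {K, M}.
No 1-transition from B.
Union after reading 1: {K, M}.
Now take the ϵ-closure:
From K via ϵ: add J.
From J via ϵ: add L.
From L via ϵ: add O.
From O via ϵ: add D.
From D via ϵ: add E.
No new states can be added; the closed set is {D, E, J, K, L, M, O}.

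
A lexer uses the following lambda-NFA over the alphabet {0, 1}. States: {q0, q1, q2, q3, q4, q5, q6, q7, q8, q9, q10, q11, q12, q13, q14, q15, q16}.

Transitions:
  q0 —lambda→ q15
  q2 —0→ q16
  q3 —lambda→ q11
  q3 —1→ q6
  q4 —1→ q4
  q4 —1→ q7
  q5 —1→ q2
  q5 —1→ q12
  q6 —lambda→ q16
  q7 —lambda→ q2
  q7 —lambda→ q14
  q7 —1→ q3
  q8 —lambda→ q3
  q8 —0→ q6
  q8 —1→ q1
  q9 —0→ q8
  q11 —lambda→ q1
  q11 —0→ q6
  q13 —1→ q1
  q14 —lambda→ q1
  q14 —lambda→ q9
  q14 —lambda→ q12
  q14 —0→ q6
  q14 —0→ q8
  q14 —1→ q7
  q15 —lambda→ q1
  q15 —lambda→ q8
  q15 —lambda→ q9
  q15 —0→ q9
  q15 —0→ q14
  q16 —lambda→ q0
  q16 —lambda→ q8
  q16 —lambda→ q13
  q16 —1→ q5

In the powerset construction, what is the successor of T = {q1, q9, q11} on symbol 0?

{q0, q1, q3, q6, q8, q9, q11, q13, q15, q16}

q9 on 0 → {q8}.
q11 on 0 → {q6}.
No 0-transition from q1.
Union after reading 0: {q6, q8}.
Now take the lambda-closure:
From q6 via lambda: add q16.
From q8 via lambda: add q3.
From q3 via lambda: add q11.
From q16 via lambda: add q0, q13.
From q0 via lambda: add q15.
From q11 via lambda: add q1.
From q15 via lambda: add q9.
No new states can be added; the closed set is {q0, q1, q3, q6, q8, q9, q11, q13, q15, q16}.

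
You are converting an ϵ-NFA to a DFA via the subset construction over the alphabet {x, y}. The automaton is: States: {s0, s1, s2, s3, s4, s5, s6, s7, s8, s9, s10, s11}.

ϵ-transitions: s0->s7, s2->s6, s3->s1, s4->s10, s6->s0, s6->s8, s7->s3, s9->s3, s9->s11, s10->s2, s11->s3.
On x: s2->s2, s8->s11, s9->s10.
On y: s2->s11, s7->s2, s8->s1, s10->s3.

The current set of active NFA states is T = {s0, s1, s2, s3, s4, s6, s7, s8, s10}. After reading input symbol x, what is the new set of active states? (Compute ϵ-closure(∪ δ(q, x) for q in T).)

{s0, s1, s2, s3, s6, s7, s8, s11}

s2 on x → {s2}.
s8 on x → {s11}.
No x-transition from s0, s1, s3, s4, s6, s7, s10.
Union after reading x: {s2, s11}.
Now take the ϵ-closure:
From s2 via ϵ: add s6.
From s11 via ϵ: add s3.
From s3 via ϵ: add s1.
From s6 via ϵ: add s0, s8.
From s0 via ϵ: add s7.
No new states can be added; the closed set is {s0, s1, s2, s3, s6, s7, s8, s11}.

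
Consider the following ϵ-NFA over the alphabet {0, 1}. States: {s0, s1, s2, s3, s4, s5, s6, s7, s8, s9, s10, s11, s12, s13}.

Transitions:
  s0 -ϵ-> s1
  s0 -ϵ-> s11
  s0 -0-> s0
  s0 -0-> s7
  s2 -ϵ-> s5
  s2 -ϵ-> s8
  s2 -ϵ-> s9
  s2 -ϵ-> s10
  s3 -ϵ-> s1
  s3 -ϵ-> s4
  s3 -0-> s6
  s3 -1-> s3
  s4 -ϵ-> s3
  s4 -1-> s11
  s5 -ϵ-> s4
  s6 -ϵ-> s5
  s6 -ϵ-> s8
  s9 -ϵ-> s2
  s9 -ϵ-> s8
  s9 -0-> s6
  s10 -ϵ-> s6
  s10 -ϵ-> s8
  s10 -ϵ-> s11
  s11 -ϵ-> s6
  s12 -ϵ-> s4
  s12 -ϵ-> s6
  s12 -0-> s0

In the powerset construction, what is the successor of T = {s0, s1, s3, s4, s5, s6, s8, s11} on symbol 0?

s0 on 0 → {s0, s7}.
s3 on 0 → {s6}.
No 0-transition from s1, s4, s5, s6, s8, s11.
Union after reading 0: {s0, s6, s7}.
Now take the ϵ-closure:
From s0 via ϵ: add s1, s11.
From s6 via ϵ: add s5, s8.
From s5 via ϵ: add s4.
From s4 via ϵ: add s3.
No new states can be added; the closed set is {s0, s1, s3, s4, s5, s6, s7, s8, s11}.

{s0, s1, s3, s4, s5, s6, s7, s8, s11}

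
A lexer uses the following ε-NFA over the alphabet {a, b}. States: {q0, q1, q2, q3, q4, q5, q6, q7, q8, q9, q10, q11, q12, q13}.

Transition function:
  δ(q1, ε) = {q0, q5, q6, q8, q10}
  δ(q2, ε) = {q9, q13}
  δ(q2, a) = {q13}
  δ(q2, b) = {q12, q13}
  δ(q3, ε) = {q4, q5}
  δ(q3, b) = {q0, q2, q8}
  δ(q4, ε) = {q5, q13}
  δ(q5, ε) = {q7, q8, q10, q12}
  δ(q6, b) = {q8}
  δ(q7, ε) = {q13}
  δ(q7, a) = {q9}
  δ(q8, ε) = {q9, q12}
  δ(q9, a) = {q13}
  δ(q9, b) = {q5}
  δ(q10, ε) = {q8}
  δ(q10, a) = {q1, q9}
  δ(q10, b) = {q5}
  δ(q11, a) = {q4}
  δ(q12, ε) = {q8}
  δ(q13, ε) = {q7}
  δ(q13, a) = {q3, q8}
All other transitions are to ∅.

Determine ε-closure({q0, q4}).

Start with {q0, q4}.
From q4 via ε: add q5, q13.
From q5 via ε: add q7, q8, q10, q12.
From q8 via ε: add q9.
No new states can be added; the closed set is {q0, q4, q5, q7, q8, q9, q10, q12, q13}.

{q0, q4, q5, q7, q8, q9, q10, q12, q13}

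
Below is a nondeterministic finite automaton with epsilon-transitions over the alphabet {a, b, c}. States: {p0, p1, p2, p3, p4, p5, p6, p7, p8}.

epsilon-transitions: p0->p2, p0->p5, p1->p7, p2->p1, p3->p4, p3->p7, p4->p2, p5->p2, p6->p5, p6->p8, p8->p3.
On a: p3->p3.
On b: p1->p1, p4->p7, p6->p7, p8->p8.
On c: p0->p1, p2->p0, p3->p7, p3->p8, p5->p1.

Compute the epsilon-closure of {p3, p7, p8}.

Start with {p3, p7, p8}.
From p3 via epsilon: add p4.
From p4 via epsilon: add p2.
From p2 via epsilon: add p1.
No new states can be added; the closed set is {p1, p2, p3, p4, p7, p8}.

{p1, p2, p3, p4, p7, p8}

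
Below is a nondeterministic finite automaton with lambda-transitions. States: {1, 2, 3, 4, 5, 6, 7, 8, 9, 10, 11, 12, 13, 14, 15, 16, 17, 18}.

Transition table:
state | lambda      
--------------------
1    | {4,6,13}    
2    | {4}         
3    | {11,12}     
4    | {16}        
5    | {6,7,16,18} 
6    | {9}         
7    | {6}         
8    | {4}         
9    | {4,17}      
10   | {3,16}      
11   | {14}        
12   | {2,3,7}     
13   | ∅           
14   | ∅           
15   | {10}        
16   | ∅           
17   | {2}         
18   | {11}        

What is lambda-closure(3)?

{2, 3, 4, 6, 7, 9, 11, 12, 14, 16, 17}

Start with {3}.
From 3 via lambda: add 11, 12.
From 11 via lambda: add 14.
From 12 via lambda: add 2, 7.
From 2 via lambda: add 4.
From 7 via lambda: add 6.
From 4 via lambda: add 16.
From 6 via lambda: add 9.
From 9 via lambda: add 17.
No new states can be added; the closed set is {2, 3, 4, 6, 7, 9, 11, 12, 14, 16, 17}.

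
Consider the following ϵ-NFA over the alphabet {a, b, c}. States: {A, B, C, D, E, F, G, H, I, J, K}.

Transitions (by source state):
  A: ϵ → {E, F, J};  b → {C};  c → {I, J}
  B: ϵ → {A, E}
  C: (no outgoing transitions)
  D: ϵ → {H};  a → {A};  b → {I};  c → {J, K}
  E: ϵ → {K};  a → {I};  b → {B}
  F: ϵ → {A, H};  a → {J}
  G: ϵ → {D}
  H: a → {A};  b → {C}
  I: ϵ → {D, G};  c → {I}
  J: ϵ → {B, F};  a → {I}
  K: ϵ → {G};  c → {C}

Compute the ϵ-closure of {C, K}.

Start with {C, K}.
From K via ϵ: add G.
From G via ϵ: add D.
From D via ϵ: add H.
No new states can be added; the closed set is {C, D, G, H, K}.

{C, D, G, H, K}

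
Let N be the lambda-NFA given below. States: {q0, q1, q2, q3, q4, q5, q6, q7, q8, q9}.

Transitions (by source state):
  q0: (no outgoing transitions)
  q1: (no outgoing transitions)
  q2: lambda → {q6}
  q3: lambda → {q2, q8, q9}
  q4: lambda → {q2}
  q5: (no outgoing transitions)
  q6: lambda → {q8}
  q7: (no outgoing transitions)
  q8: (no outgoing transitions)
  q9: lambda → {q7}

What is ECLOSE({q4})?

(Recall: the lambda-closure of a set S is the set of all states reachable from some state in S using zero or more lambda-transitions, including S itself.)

{q2, q4, q6, q8}

Start with {q4}.
From q4 via lambda: add q2.
From q2 via lambda: add q6.
From q6 via lambda: add q8.
No new states can be added; the closed set is {q2, q4, q6, q8}.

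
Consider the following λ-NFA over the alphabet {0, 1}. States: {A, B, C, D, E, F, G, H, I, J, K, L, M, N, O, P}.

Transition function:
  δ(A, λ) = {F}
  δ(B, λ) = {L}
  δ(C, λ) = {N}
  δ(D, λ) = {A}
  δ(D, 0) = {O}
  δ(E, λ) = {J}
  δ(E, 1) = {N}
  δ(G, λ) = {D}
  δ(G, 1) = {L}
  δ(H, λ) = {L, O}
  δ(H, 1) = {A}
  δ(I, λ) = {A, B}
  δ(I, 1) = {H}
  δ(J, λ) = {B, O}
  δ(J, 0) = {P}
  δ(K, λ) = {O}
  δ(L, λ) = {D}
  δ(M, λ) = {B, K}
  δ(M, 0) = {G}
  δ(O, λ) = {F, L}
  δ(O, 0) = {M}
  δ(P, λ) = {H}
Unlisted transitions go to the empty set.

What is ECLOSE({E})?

{A, B, D, E, F, J, L, O}

Start with {E}.
From E via λ: add J.
From J via λ: add B, O.
From B via λ: add L.
From O via λ: add F.
From L via λ: add D.
From D via λ: add A.
No new states can be added; the closed set is {A, B, D, E, F, J, L, O}.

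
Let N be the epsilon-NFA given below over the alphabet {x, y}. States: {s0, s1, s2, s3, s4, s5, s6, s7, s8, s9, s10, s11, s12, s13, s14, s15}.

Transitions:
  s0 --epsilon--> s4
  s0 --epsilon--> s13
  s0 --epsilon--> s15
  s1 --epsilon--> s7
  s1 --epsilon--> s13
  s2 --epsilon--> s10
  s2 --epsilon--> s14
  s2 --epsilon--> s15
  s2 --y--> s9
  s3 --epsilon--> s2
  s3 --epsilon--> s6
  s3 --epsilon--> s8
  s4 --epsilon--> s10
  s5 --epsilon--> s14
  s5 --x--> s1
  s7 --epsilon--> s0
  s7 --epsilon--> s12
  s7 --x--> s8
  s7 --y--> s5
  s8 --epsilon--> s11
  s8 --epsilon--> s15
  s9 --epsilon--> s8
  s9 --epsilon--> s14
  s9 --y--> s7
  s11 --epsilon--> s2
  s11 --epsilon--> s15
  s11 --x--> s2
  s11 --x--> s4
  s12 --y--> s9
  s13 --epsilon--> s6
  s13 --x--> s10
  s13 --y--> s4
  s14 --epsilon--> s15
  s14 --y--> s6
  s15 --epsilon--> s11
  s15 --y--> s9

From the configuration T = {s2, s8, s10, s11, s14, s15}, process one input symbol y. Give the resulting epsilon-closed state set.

s2 on y → {s9}.
s14 on y → {s6}.
s15 on y → {s9}.
No y-transition from s8, s10, s11.
Union after reading y: {s6, s9}.
Now take the epsilon-closure:
From s9 via epsilon: add s8, s14.
From s8 via epsilon: add s11, s15.
From s11 via epsilon: add s2.
From s2 via epsilon: add s10.
No new states can be added; the closed set is {s2, s6, s8, s9, s10, s11, s14, s15}.

{s2, s6, s8, s9, s10, s11, s14, s15}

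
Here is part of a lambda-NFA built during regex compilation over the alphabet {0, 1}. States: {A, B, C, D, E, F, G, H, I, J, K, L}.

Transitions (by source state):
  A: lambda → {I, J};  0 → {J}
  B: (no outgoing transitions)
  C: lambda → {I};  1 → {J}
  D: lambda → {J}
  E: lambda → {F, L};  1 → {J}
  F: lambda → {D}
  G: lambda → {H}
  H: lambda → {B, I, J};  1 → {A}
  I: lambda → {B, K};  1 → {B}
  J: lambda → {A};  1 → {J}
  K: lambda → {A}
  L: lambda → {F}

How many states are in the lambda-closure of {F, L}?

Start with {F, L}.
From F via lambda: add D.
From D via lambda: add J.
From J via lambda: add A.
From A via lambda: add I.
From I via lambda: add B, K.
lambda-closure = {A, B, D, F, I, J, K, L}, which has 8 states.

8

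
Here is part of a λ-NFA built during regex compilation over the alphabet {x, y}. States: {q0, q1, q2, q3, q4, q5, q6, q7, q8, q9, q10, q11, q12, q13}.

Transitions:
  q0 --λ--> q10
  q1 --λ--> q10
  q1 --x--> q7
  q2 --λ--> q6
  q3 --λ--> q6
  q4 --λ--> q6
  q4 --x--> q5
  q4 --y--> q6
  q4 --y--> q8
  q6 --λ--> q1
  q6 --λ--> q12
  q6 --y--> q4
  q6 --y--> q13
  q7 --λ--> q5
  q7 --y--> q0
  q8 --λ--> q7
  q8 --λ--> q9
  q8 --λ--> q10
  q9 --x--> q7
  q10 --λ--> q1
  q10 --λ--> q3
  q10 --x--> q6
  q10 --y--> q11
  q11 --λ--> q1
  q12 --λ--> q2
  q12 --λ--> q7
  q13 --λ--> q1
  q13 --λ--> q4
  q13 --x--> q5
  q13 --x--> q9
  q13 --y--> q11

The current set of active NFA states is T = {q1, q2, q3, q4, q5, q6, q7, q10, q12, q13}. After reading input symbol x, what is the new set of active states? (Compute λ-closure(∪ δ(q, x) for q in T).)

{q1, q2, q3, q5, q6, q7, q9, q10, q12}

q1 on x → {q7}.
q4 on x → {q5}.
q10 on x → {q6}.
q13 on x → {q5, q9}.
No x-transition from q2, q3, q5, q6, q7, q12.
Union after reading x: {q5, q6, q7, q9}.
Now take the λ-closure:
From q6 via λ: add q1, q12.
From q1 via λ: add q10.
From q12 via λ: add q2.
From q10 via λ: add q3.
No new states can be added; the closed set is {q1, q2, q3, q5, q6, q7, q9, q10, q12}.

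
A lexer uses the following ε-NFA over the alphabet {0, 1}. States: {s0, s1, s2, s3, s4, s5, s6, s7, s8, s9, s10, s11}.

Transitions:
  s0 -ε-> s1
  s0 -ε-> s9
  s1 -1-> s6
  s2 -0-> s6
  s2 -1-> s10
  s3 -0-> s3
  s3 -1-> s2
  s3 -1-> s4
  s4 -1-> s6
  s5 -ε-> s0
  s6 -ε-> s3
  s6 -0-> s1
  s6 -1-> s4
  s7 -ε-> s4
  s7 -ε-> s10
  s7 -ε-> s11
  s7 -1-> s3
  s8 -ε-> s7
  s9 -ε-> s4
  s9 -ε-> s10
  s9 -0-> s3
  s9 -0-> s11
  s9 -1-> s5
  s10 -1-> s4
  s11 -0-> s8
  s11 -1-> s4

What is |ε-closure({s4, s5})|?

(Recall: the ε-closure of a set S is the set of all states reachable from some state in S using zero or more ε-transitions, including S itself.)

6

Start with {s4, s5}.
From s5 via ε: add s0.
From s0 via ε: add s1, s9.
From s9 via ε: add s10.
ε-closure = {s0, s1, s4, s5, s9, s10}, which has 6 states.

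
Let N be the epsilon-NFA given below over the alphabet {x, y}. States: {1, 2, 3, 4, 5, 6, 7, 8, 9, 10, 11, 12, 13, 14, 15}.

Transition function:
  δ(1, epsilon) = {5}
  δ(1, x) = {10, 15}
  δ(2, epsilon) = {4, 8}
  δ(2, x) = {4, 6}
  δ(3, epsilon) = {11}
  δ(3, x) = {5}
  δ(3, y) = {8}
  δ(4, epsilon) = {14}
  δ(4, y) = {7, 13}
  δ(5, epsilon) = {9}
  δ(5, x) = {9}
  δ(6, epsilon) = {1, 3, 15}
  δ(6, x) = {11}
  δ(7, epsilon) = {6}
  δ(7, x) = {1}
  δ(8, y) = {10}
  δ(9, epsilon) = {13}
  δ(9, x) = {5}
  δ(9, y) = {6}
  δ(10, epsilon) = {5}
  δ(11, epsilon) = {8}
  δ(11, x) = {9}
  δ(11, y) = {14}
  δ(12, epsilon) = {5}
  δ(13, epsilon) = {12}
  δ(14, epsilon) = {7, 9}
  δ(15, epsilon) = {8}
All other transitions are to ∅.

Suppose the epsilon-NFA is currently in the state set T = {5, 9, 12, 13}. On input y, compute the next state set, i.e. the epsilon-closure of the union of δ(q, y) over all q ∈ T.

9 on y → {6}.
No y-transition from 5, 12, 13.
Union after reading y: {6}.
Now take the epsilon-closure:
From 6 via epsilon: add 1, 3, 15.
From 1 via epsilon: add 5.
From 3 via epsilon: add 11.
From 15 via epsilon: add 8.
From 5 via epsilon: add 9.
From 9 via epsilon: add 13.
From 13 via epsilon: add 12.
No new states can be added; the closed set is {1, 3, 5, 6, 8, 9, 11, 12, 13, 15}.

{1, 3, 5, 6, 8, 9, 11, 12, 13, 15}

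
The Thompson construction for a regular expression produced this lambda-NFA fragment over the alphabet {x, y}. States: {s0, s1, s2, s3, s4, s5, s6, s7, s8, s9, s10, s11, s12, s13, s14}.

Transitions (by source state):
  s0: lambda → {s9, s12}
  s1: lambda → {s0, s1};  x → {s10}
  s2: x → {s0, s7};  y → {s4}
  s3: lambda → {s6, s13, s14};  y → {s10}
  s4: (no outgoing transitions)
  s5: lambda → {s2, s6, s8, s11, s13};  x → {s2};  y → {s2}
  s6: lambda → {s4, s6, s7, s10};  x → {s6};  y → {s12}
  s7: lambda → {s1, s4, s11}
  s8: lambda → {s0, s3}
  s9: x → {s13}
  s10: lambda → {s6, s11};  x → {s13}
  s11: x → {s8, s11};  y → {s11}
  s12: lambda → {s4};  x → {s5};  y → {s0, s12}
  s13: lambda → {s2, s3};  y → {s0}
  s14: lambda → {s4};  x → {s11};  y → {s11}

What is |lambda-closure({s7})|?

7

Start with {s7}.
From s7 via lambda: add s1, s4, s11.
From s1 via lambda: add s0.
From s0 via lambda: add s9, s12.
lambda-closure = {s0, s1, s4, s7, s9, s11, s12}, which has 7 states.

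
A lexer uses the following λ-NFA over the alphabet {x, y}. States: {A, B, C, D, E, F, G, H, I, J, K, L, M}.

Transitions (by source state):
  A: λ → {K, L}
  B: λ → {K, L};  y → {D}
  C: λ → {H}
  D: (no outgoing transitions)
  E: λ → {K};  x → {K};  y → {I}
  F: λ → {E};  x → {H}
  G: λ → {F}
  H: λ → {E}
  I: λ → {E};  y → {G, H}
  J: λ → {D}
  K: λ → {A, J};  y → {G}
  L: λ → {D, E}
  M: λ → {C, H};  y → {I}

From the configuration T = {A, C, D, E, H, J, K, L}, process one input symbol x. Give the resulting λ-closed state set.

E on x → {K}.
No x-transition from A, C, D, H, J, K, L.
Union after reading x: {K}.
Now take the λ-closure:
From K via λ: add A, J.
From A via λ: add L.
From J via λ: add D.
From L via λ: add E.
No new states can be added; the closed set is {A, D, E, J, K, L}.

{A, D, E, J, K, L}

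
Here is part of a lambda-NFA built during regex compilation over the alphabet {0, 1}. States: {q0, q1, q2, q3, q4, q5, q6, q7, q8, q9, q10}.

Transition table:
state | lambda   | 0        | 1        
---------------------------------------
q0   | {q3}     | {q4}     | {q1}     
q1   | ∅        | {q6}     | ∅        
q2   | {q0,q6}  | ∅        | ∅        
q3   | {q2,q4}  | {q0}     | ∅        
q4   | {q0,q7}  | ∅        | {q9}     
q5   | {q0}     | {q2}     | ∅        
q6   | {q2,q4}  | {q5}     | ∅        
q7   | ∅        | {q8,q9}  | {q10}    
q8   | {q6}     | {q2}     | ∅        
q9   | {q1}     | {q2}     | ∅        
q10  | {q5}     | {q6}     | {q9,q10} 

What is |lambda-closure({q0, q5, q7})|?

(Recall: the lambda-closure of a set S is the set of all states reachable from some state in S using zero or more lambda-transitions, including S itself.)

7

Start with {q0, q5, q7}.
From q0 via lambda: add q3.
From q3 via lambda: add q2, q4.
From q2 via lambda: add q6.
lambda-closure = {q0, q2, q3, q4, q5, q6, q7}, which has 7 states.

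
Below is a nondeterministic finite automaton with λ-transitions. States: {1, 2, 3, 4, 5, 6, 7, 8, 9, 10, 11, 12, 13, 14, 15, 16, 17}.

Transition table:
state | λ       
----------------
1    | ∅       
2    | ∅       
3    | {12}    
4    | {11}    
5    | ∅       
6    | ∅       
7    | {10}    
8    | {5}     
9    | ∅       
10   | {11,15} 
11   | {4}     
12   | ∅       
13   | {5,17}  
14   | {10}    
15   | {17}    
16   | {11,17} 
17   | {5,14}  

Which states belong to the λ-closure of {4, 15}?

{4, 5, 10, 11, 14, 15, 17}

Start with {4, 15}.
From 4 via λ: add 11.
From 15 via λ: add 17.
From 17 via λ: add 5, 14.
From 14 via λ: add 10.
No new states can be added; the closed set is {4, 5, 10, 11, 14, 15, 17}.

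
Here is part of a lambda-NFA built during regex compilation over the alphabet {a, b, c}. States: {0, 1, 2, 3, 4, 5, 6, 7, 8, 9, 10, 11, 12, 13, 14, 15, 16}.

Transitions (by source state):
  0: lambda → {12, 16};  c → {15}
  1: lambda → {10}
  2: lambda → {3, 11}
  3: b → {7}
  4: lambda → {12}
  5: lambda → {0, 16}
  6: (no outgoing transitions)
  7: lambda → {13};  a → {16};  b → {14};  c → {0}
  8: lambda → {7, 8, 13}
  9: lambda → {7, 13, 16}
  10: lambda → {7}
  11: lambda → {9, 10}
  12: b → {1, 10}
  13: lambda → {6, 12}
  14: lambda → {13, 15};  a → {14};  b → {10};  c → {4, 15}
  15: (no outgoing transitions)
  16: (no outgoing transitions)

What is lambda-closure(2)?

Start with {2}.
From 2 via lambda: add 3, 11.
From 11 via lambda: add 9, 10.
From 9 via lambda: add 7, 13, 16.
From 13 via lambda: add 6, 12.
No new states can be added; the closed set is {2, 3, 6, 7, 9, 10, 11, 12, 13, 16}.

{2, 3, 6, 7, 9, 10, 11, 12, 13, 16}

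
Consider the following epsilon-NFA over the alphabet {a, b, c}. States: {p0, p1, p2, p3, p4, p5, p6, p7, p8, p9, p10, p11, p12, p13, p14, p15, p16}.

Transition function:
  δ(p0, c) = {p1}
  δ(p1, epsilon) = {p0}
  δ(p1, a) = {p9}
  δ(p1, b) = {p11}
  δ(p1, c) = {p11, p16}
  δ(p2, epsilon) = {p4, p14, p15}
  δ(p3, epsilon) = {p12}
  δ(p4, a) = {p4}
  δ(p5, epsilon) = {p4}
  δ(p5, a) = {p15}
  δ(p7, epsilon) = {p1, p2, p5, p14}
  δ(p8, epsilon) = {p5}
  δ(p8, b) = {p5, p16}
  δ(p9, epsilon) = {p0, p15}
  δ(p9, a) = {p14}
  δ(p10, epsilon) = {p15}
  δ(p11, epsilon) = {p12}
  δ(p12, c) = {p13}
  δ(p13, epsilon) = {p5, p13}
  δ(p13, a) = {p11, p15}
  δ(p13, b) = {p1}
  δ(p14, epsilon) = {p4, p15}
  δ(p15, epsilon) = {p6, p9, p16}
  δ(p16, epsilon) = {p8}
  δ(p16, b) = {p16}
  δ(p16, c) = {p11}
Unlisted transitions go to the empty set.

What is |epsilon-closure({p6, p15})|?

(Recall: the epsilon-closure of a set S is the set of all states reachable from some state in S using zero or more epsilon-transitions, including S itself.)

Start with {p6, p15}.
From p15 via epsilon: add p9, p16.
From p9 via epsilon: add p0.
From p16 via epsilon: add p8.
From p8 via epsilon: add p5.
From p5 via epsilon: add p4.
epsilon-closure = {p0, p4, p5, p6, p8, p9, p15, p16}, which has 8 states.

8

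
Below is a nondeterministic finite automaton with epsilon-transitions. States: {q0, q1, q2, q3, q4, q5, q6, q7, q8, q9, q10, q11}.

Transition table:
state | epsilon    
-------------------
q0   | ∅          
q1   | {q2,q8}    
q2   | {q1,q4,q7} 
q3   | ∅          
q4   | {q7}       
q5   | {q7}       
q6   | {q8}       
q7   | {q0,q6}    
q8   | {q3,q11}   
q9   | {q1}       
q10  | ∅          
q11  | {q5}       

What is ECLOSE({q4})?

{q0, q3, q4, q5, q6, q7, q8, q11}

Start with {q4}.
From q4 via epsilon: add q7.
From q7 via epsilon: add q0, q6.
From q6 via epsilon: add q8.
From q8 via epsilon: add q3, q11.
From q11 via epsilon: add q5.
No new states can be added; the closed set is {q0, q3, q4, q5, q6, q7, q8, q11}.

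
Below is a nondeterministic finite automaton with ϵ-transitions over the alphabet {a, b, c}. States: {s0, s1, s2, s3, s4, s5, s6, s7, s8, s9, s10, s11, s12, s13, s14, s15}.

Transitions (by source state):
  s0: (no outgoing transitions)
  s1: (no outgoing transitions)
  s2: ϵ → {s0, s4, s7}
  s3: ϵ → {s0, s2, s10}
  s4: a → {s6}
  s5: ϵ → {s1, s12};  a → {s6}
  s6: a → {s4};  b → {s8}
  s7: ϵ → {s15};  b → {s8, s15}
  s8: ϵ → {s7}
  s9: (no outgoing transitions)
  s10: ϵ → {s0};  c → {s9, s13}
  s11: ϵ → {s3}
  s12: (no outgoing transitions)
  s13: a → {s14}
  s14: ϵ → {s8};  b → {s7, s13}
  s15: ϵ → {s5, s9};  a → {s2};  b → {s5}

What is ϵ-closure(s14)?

{s1, s5, s7, s8, s9, s12, s14, s15}

Start with {s14}.
From s14 via ϵ: add s8.
From s8 via ϵ: add s7.
From s7 via ϵ: add s15.
From s15 via ϵ: add s5, s9.
From s5 via ϵ: add s1, s12.
No new states can be added; the closed set is {s1, s5, s7, s8, s9, s12, s14, s15}.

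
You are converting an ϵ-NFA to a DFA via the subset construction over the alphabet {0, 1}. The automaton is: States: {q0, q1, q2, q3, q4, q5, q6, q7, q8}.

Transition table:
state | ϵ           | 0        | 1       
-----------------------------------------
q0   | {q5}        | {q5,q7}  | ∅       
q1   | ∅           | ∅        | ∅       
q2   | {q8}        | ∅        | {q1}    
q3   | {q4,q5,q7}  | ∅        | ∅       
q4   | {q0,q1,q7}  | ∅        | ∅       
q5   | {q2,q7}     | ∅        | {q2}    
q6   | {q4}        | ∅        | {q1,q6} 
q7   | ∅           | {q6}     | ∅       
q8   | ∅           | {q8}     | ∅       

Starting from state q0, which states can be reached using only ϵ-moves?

Start with {q0}.
From q0 via ϵ: add q5.
From q5 via ϵ: add q2, q7.
From q2 via ϵ: add q8.
No new states can be added; the closed set is {q0, q2, q5, q7, q8}.

{q0, q2, q5, q7, q8}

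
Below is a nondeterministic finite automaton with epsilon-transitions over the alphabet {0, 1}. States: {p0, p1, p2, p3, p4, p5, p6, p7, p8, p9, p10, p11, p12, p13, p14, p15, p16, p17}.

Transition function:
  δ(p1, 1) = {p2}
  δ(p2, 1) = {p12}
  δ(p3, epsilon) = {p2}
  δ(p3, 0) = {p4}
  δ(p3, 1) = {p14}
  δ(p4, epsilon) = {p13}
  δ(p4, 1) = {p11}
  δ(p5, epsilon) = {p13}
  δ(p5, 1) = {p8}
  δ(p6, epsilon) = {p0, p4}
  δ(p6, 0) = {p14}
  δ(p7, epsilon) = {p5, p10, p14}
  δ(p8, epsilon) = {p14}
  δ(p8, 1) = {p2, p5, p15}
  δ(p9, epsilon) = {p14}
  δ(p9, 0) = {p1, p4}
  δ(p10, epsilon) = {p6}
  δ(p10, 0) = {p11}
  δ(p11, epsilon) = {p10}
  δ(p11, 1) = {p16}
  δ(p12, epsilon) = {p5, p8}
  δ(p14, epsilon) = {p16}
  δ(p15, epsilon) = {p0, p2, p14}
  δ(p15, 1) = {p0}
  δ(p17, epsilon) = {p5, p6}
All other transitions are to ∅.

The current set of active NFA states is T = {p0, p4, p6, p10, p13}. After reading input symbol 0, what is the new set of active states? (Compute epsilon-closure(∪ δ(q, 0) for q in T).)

{p0, p4, p6, p10, p11, p13, p14, p16}

p6 on 0 → {p14}.
p10 on 0 → {p11}.
No 0-transition from p0, p4, p13.
Union after reading 0: {p11, p14}.
Now take the epsilon-closure:
From p11 via epsilon: add p10.
From p14 via epsilon: add p16.
From p10 via epsilon: add p6.
From p6 via epsilon: add p0, p4.
From p4 via epsilon: add p13.
No new states can be added; the closed set is {p0, p4, p6, p10, p11, p13, p14, p16}.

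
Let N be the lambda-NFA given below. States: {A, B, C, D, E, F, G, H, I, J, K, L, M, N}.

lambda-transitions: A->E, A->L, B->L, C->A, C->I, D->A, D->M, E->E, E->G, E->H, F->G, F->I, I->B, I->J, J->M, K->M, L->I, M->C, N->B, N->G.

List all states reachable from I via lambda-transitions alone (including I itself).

Start with {I}.
From I via lambda: add B, J.
From B via lambda: add L.
From J via lambda: add M.
From M via lambda: add C.
From C via lambda: add A.
From A via lambda: add E.
From E via lambda: add G, H.
No new states can be added; the closed set is {A, B, C, E, G, H, I, J, L, M}.

{A, B, C, E, G, H, I, J, L, M}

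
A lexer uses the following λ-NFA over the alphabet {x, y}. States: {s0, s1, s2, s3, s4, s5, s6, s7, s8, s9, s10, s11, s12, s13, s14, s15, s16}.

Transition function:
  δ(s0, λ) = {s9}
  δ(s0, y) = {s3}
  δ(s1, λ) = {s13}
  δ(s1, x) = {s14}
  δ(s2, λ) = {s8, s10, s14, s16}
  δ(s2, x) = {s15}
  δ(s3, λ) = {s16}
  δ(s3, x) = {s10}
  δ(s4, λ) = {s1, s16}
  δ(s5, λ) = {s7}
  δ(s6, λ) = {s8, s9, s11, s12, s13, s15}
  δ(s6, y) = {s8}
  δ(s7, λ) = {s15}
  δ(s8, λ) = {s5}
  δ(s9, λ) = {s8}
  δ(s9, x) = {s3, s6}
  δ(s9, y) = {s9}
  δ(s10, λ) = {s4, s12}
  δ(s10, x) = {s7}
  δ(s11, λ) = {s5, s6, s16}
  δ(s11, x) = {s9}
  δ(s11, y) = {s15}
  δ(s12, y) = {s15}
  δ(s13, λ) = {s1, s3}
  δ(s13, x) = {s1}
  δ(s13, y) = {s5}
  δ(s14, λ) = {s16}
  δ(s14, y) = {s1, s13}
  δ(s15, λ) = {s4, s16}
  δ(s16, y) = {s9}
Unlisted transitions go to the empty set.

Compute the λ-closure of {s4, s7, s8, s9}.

{s1, s3, s4, s5, s7, s8, s9, s13, s15, s16}

Start with {s4, s7, s8, s9}.
From s4 via λ: add s1, s16.
From s7 via λ: add s15.
From s8 via λ: add s5.
From s1 via λ: add s13.
From s13 via λ: add s3.
No new states can be added; the closed set is {s1, s3, s4, s5, s7, s8, s9, s13, s15, s16}.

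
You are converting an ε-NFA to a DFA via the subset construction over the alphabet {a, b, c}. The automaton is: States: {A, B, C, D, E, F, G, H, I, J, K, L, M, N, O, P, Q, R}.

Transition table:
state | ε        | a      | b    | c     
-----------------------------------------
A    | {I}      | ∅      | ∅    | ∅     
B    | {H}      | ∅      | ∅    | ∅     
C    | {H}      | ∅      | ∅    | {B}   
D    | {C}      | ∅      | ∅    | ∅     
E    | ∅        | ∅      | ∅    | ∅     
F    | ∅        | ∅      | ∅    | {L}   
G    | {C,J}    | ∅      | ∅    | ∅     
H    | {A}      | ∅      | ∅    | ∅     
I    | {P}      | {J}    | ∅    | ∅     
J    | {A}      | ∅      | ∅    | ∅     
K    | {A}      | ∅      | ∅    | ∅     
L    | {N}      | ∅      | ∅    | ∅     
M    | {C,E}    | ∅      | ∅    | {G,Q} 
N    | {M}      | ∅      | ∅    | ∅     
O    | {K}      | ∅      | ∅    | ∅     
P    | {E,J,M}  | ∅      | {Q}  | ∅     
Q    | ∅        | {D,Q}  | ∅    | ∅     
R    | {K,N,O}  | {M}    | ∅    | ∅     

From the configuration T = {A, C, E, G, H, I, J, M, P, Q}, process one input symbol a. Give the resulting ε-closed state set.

{A, C, D, E, H, I, J, M, P, Q}

I on a → {J}.
Q on a → {D, Q}.
No a-transition from A, C, E, G, H, J, M, P.
Union after reading a: {D, J, Q}.
Now take the ε-closure:
From D via ε: add C.
From J via ε: add A.
From A via ε: add I.
From C via ε: add H.
From I via ε: add P.
From P via ε: add E, M.
No new states can be added; the closed set is {A, C, D, E, H, I, J, M, P, Q}.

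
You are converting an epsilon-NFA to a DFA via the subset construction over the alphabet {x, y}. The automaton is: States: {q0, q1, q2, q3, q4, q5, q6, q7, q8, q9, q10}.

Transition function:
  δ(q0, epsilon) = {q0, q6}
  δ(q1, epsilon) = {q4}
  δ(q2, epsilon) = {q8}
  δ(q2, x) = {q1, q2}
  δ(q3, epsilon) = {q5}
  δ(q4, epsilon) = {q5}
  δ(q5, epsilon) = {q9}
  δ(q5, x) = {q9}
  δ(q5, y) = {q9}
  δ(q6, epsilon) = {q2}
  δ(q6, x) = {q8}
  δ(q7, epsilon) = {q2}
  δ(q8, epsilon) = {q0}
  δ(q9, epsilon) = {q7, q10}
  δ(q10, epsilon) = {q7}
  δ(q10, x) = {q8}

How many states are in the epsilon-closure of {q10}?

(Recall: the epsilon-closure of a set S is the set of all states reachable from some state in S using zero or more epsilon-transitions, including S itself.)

Start with {q10}.
From q10 via epsilon: add q7.
From q7 via epsilon: add q2.
From q2 via epsilon: add q8.
From q8 via epsilon: add q0.
From q0 via epsilon: add q6.
epsilon-closure = {q0, q2, q6, q7, q8, q10}, which has 6 states.

6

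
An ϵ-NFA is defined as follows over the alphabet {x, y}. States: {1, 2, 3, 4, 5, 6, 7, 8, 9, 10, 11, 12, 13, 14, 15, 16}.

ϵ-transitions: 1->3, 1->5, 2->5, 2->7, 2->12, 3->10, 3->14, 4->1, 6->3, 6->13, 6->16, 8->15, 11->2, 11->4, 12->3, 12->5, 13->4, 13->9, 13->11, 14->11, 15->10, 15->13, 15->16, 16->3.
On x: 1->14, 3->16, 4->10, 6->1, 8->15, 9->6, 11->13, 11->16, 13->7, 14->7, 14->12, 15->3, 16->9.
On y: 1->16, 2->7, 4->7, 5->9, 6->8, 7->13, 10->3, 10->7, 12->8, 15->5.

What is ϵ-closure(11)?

{1, 2, 3, 4, 5, 7, 10, 11, 12, 14}

Start with {11}.
From 11 via ϵ: add 2, 4.
From 2 via ϵ: add 5, 7, 12.
From 4 via ϵ: add 1.
From 1 via ϵ: add 3.
From 3 via ϵ: add 10, 14.
No new states can be added; the closed set is {1, 2, 3, 4, 5, 7, 10, 11, 12, 14}.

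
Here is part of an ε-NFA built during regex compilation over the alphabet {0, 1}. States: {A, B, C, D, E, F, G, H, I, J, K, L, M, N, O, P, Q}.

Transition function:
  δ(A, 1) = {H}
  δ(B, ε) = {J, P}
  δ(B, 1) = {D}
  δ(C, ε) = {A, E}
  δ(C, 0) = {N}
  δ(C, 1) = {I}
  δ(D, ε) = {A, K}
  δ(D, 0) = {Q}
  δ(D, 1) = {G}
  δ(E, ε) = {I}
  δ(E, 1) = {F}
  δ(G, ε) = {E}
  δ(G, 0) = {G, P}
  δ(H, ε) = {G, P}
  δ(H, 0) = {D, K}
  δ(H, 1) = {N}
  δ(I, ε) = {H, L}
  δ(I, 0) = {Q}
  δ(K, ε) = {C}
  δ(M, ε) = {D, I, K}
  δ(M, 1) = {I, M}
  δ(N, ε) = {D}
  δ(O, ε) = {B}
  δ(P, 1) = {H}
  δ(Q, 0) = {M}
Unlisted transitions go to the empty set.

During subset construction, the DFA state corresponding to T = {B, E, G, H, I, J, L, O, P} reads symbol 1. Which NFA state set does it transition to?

B on 1 → {D}.
E on 1 → {F}.
H on 1 → {N}.
P on 1 → {H}.
No 1-transition from G, I, J, L, O.
Union after reading 1: {D, F, H, N}.
Now take the ε-closure:
From D via ε: add A, K.
From H via ε: add G, P.
From G via ε: add E.
From K via ε: add C.
From E via ε: add I.
From I via ε: add L.
No new states can be added; the closed set is {A, C, D, E, F, G, H, I, K, L, N, P}.

{A, C, D, E, F, G, H, I, K, L, N, P}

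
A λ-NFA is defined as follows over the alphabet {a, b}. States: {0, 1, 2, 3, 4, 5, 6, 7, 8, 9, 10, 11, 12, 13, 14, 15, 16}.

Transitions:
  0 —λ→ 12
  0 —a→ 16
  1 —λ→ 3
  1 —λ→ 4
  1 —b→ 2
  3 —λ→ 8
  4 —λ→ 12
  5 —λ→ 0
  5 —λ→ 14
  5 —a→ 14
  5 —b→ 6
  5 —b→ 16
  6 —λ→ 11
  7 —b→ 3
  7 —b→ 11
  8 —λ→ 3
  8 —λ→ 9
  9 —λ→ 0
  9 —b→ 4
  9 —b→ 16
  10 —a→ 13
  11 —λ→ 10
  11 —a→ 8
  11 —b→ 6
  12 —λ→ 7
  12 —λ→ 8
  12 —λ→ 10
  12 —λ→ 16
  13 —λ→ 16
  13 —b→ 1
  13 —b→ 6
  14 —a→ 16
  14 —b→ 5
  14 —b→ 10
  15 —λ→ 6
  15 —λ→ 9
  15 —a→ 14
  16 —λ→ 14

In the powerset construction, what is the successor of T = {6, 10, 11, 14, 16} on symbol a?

{0, 3, 7, 8, 9, 10, 12, 13, 14, 16}

10 on a → {13}.
11 on a → {8}.
14 on a → {16}.
No a-transition from 6, 16.
Union after reading a: {8, 13, 16}.
Now take the λ-closure:
From 8 via λ: add 3, 9.
From 16 via λ: add 14.
From 9 via λ: add 0.
From 0 via λ: add 12.
From 12 via λ: add 7, 10.
No new states can be added; the closed set is {0, 3, 7, 8, 9, 10, 12, 13, 14, 16}.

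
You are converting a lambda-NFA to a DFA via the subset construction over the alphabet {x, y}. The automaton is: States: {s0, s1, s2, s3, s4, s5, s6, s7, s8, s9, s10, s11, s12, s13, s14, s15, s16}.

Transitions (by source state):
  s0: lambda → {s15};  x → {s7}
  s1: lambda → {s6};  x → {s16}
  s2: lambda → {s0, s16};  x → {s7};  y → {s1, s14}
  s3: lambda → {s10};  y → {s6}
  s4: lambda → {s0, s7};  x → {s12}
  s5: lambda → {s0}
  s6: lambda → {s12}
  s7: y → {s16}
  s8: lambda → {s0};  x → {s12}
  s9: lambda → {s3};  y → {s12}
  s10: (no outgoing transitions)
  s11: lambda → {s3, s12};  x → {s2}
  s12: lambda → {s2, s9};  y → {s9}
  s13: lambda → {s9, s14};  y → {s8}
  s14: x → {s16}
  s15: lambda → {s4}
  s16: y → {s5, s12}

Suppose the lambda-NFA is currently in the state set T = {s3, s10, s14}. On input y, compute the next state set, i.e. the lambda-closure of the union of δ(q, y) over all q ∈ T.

{s0, s2, s3, s4, s6, s7, s9, s10, s12, s15, s16}

s3 on y → {s6}.
No y-transition from s10, s14.
Union after reading y: {s6}.
Now take the lambda-closure:
From s6 via lambda: add s12.
From s12 via lambda: add s2, s9.
From s2 via lambda: add s0, s16.
From s9 via lambda: add s3.
From s0 via lambda: add s15.
From s3 via lambda: add s10.
From s15 via lambda: add s4.
From s4 via lambda: add s7.
No new states can be added; the closed set is {s0, s2, s3, s4, s6, s7, s9, s10, s12, s15, s16}.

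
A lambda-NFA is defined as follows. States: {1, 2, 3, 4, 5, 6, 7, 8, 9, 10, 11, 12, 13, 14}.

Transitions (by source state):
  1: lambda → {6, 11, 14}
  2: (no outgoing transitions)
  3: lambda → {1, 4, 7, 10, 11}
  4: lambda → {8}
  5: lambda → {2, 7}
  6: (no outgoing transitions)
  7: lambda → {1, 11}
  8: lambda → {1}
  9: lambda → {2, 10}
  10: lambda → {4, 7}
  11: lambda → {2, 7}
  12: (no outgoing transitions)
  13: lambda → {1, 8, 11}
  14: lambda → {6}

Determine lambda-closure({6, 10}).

{1, 2, 4, 6, 7, 8, 10, 11, 14}

Start with {6, 10}.
From 10 via lambda: add 4, 7.
From 4 via lambda: add 8.
From 7 via lambda: add 1, 11.
From 1 via lambda: add 14.
From 11 via lambda: add 2.
No new states can be added; the closed set is {1, 2, 4, 6, 7, 8, 10, 11, 14}.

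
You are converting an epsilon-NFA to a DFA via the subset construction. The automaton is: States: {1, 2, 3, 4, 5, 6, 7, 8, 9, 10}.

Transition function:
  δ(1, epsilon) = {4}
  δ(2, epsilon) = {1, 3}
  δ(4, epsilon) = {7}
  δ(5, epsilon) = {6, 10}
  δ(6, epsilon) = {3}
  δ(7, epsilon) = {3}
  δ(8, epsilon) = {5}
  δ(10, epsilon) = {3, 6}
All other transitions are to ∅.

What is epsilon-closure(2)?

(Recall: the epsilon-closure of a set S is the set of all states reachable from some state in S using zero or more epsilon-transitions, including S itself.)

Start with {2}.
From 2 via epsilon: add 1, 3.
From 1 via epsilon: add 4.
From 4 via epsilon: add 7.
No new states can be added; the closed set is {1, 2, 3, 4, 7}.

{1, 2, 3, 4, 7}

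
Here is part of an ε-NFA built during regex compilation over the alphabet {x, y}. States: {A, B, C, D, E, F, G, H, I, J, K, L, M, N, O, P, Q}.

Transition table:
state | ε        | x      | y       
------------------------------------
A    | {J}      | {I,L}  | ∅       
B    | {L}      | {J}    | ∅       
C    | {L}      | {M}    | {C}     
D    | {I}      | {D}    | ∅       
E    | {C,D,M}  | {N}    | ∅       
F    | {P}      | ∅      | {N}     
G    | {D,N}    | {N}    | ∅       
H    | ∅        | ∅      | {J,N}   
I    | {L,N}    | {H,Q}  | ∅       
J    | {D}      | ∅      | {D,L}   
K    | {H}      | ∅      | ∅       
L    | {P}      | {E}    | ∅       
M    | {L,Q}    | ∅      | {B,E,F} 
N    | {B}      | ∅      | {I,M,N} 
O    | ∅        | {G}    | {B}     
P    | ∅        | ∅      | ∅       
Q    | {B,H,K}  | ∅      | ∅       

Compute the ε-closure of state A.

{A, B, D, I, J, L, N, P}

Start with {A}.
From A via ε: add J.
From J via ε: add D.
From D via ε: add I.
From I via ε: add L, N.
From L via ε: add P.
From N via ε: add B.
No new states can be added; the closed set is {A, B, D, I, J, L, N, P}.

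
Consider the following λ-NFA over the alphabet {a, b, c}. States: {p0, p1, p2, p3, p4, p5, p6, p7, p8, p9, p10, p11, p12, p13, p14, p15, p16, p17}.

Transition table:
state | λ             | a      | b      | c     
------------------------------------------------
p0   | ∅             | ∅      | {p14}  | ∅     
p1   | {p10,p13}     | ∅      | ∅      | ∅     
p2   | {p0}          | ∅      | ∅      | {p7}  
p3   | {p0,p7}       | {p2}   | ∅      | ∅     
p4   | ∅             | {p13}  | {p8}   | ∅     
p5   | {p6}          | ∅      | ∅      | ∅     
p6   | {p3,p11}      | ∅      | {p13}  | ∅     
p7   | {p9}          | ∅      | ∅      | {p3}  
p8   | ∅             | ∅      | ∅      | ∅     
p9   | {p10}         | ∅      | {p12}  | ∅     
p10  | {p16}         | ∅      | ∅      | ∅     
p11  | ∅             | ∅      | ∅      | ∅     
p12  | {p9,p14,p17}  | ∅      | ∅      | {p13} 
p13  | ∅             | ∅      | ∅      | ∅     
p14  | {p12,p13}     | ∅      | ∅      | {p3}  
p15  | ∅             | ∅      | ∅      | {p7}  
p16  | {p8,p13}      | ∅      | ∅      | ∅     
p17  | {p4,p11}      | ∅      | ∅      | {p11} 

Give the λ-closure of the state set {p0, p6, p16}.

{p0, p3, p6, p7, p8, p9, p10, p11, p13, p16}

Start with {p0, p6, p16}.
From p6 via λ: add p3, p11.
From p16 via λ: add p8, p13.
From p3 via λ: add p7.
From p7 via λ: add p9.
From p9 via λ: add p10.
No new states can be added; the closed set is {p0, p3, p6, p7, p8, p9, p10, p11, p13, p16}.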